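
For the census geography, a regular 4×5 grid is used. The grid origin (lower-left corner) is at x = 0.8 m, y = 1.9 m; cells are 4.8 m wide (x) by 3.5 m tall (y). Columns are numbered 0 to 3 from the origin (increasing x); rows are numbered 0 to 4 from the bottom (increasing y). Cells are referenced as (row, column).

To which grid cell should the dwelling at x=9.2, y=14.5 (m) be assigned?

Column index: ⌊(9.2 − 0.8) / 4.8⌋ = ⌊1.750⌋ = 1
Row offset from origin: ⌊(14.5 − 1.9) / 3.5⌋ = ⌊3.600⌋ = 3 → row 3

(3, 1)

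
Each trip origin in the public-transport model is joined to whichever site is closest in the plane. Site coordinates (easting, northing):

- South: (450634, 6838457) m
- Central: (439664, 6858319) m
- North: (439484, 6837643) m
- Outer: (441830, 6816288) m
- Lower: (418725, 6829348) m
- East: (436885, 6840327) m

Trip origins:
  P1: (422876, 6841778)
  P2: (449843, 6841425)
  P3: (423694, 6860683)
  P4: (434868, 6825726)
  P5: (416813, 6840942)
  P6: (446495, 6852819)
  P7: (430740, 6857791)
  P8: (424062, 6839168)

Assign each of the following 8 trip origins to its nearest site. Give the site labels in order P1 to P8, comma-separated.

Lower, South, Central, Outer, Lower, Central, Central, Lower

P1 → Lower (d²=171735701.00)
P2 → South (d²=9434705.00)
P3 → Central (d²=260629396.00)
P4 → Outer (d²=137545288.00)
P5 → Lower (d²=138076580.00)
P6 → Central (d²=76912561.00)
P7 → Central (d²=79916560.00)
P8 → Lower (d²=124915969.00)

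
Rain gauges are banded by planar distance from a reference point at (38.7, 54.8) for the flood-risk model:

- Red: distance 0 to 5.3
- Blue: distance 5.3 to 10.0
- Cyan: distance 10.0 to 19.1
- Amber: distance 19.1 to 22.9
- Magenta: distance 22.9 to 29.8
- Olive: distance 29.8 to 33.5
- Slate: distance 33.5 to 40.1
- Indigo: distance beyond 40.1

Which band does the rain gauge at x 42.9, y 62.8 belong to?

Distance = √((42.9−38.7)² + (62.8−54.8)²) = √(17.640 + 64.000) = 9.035.
5.3 ≤ 9.035 < 10.0 → Blue.

Blue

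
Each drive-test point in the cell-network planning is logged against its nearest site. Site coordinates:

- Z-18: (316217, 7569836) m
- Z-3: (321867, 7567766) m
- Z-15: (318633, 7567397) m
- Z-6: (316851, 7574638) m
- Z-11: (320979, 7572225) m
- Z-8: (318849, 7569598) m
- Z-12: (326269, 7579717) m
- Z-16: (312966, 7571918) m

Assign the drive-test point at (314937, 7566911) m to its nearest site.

Squared distances to each site:
Z-18: 10194025.000; Z-3: 48755925.000; Z-15: 13896612.000; Z-6: 63369925.000; Z-11: 64744360.000; Z-8: 22523713.000; Z-12: 292407860.000; Z-16: 28954890.000.
Minimum at Z-18.

Z-18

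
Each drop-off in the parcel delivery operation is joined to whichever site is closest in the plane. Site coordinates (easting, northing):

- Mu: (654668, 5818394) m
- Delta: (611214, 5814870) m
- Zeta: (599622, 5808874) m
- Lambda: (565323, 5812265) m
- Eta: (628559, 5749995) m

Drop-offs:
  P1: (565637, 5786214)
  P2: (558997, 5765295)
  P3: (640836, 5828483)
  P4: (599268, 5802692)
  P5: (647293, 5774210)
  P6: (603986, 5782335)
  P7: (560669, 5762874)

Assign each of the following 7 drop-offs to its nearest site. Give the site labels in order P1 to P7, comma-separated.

P1 → Lambda (d²=678753197.00)
P2 → Lambda (d²=2246199176.00)
P3 → Mu (d²=293112145.00)
P4 → Zeta (d²=38342440.00)
P5 → Eta (d²=937328981.00)
P6 → Zeta (d²=723363017.00)
P7 → Lambda (d²=2461130597.00)

Lambda, Lambda, Mu, Zeta, Eta, Zeta, Lambda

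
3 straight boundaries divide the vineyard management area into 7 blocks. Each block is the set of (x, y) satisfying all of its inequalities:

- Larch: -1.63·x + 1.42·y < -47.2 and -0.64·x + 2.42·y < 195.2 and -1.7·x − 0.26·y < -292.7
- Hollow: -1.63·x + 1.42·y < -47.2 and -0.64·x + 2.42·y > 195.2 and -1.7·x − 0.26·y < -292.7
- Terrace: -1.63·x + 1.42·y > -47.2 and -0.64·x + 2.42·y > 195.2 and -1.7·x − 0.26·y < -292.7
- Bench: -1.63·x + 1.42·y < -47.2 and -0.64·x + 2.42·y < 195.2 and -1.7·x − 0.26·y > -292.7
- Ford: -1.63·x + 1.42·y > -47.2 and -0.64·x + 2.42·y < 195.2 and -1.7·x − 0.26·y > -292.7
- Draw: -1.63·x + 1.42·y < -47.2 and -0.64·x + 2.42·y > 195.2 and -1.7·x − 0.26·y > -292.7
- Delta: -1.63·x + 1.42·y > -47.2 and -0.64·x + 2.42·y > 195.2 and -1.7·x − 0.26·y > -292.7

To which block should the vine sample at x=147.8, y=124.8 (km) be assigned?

-1.63·147.8 + 1.42·124.8 = -63.698, which is < -47.2
-0.64·147.8 + 2.42·124.8 = 207.424, which is > 195.2
-1.7·147.8 − 0.26·124.8 = -283.708, which is > -292.7
This sign pattern matches Draw.

Draw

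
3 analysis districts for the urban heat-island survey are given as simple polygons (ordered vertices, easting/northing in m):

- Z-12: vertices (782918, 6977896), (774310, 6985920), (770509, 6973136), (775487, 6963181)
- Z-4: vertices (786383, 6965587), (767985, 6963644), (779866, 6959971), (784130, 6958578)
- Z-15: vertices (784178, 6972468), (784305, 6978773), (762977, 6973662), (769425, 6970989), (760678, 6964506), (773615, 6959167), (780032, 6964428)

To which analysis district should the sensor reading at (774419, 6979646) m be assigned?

Z-12

Cast a ray rightward from (774419, 6979646). For each polygon, the edges (by vertex number in listed order) whose endpoints lie on opposite sides of northing = 6979646, where each meets that height, and whether that is right or left of the point:
Z-12: 1–2 at easting≈781040.6 (right), 2–3 at easting≈772444.6 (left) → 1 crossing.
Z-4: no edge straddles that height → 0 crossings.
Z-15: no edge straddles that height → 0 crossings.
Only Z-12 has an odd count, so the point is inside Z-12.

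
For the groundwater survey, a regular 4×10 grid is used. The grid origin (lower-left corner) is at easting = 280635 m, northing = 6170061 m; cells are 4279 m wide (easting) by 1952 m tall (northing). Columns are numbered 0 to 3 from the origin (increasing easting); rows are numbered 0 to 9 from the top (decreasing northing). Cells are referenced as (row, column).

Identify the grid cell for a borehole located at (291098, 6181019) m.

Column index: ⌊(291098 − 280635) / 4279⌋ = ⌊2.445⌋ = 2
Row offset from origin: ⌊(6181019 − 6170061) / 1952⌋ = ⌊5.614⌋ = 5 → row 4 (counted from top)

(4, 2)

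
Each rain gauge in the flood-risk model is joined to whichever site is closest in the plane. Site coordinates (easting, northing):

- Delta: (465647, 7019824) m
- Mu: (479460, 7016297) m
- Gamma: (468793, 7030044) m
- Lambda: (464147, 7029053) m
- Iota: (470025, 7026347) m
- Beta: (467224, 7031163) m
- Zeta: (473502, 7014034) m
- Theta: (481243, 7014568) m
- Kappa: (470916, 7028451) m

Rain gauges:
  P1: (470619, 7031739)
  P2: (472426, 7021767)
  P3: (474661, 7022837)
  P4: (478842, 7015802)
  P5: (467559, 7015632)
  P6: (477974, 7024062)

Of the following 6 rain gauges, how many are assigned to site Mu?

P1 → Gamma
P2 → Iota
P3 → Iota
P4 → Mu
P5 → Delta
P6 → Mu
2 of the 6 go to Mu.

2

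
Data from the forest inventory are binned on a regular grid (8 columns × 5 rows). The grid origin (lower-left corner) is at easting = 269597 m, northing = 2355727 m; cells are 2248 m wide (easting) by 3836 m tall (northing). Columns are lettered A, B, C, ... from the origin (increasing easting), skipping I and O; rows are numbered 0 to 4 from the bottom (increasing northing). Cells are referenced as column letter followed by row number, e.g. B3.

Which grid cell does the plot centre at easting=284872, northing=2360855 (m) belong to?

Column index: ⌊(284872 − 269597) / 2248⌋ = ⌊6.795⌋ = 6 → column G
Row offset from origin: ⌊(2360855 − 2355727) / 3836⌋ = ⌊1.337⌋ = 1 → row 1

G1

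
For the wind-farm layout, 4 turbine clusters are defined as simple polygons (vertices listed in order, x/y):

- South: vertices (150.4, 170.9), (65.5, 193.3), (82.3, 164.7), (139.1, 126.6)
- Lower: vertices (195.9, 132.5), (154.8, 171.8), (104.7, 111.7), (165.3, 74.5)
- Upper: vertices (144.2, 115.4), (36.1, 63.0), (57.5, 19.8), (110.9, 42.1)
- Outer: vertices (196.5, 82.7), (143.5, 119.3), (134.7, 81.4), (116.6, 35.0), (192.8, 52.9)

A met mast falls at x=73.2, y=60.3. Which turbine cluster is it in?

Cast a ray rightward from (73.2, 60.3). For each polygon, the edges (by vertex number in listed order) whose endpoints lie on opposite sides of y = 60.3, where each meets that height, and whether that is right or left of the point:
South: no edge straddles that height → 0 crossings.
Lower: no edge straddles that height → 0 crossings.
Upper: 2–3 at x≈37.44 (left), 4–1 at x≈119.17 (right) → 1 crossing.
Outer: 3–4 at x≈126.47 (right), 5–1 at x≈193.72 (right) → 2 crossings.
Only Upper has an odd count, so the point is inside Upper.

Upper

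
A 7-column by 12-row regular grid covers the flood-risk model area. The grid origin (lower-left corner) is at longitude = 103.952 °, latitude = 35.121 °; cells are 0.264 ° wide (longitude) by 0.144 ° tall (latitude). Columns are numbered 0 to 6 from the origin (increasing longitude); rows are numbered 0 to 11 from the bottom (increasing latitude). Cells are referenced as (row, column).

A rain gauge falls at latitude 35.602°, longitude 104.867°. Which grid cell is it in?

Column index: ⌊(104.867 − 103.952) / 0.264⌋ = ⌊3.466⌋ = 3
Row offset from origin: ⌊(35.602 − 35.121) / 0.144⌋ = ⌊3.340⌋ = 3 → row 3

(3, 3)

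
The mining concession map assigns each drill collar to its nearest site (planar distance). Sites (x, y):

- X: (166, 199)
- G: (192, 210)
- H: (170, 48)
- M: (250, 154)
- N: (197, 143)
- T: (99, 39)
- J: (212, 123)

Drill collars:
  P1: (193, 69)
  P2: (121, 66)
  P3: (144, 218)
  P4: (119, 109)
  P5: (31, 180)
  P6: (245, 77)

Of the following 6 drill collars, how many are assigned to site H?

P1 → H
P2 → T
P3 → X
P4 → T
P5 → X
P6 → J
1 of the 6 goes to H.

1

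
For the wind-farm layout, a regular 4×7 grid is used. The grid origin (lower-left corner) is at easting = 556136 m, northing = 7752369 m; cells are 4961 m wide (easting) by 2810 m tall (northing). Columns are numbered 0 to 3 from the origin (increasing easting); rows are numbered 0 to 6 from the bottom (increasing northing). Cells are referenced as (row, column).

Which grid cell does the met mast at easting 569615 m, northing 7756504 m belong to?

(1, 2)

Column index: ⌊(569615 − 556136) / 4961⌋ = ⌊2.717⌋ = 2
Row offset from origin: ⌊(7756504 − 7752369) / 2810⌋ = ⌊1.472⌋ = 1 → row 1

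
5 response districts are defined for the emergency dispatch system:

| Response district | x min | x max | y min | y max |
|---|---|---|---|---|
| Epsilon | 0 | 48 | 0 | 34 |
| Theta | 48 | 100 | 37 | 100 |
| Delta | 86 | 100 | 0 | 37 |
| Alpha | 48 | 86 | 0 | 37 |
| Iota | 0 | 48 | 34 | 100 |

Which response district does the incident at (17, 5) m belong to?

Epsilon

The point has x = 17 and y = 5.
Only Epsilon satisfies 0 ≤ x ≤ 48 and 0 ≤ y ≤ 34.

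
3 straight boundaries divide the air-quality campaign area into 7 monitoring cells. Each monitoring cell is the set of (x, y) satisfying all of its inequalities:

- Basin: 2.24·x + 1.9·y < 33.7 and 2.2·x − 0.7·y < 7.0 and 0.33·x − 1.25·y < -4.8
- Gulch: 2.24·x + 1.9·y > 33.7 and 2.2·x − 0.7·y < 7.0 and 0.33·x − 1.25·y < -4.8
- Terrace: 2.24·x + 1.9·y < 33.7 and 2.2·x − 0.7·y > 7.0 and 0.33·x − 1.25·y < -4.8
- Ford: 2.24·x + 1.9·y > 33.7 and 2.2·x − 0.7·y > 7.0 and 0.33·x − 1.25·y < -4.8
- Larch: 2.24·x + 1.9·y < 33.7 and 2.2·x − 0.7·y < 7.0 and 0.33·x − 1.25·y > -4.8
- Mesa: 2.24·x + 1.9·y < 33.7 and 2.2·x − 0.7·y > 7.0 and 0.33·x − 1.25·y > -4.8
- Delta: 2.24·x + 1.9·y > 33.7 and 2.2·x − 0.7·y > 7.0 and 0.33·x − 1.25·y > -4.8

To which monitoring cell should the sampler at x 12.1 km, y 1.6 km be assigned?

Mesa

2.24·12.1 + 1.9·1.6 = 30.144, which is < 33.7
2.2·12.1 − 0.7·1.6 = 25.500, which is > 7.0
0.33·12.1 − 1.25·1.6 = 1.993, which is > -4.8
This sign pattern matches Mesa.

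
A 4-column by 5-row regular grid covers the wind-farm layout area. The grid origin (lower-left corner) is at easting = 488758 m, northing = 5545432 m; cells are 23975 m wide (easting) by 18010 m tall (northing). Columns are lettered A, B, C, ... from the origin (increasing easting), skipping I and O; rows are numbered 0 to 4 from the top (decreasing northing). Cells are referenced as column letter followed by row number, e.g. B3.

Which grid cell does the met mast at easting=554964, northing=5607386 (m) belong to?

C1

Column index: ⌊(554964 − 488758) / 23975⌋ = ⌊2.761⌋ = 2 → column C
Row offset from origin: ⌊(5607386 − 5545432) / 18010⌋ = ⌊3.440⌋ = 3 → row 1 (counted from top)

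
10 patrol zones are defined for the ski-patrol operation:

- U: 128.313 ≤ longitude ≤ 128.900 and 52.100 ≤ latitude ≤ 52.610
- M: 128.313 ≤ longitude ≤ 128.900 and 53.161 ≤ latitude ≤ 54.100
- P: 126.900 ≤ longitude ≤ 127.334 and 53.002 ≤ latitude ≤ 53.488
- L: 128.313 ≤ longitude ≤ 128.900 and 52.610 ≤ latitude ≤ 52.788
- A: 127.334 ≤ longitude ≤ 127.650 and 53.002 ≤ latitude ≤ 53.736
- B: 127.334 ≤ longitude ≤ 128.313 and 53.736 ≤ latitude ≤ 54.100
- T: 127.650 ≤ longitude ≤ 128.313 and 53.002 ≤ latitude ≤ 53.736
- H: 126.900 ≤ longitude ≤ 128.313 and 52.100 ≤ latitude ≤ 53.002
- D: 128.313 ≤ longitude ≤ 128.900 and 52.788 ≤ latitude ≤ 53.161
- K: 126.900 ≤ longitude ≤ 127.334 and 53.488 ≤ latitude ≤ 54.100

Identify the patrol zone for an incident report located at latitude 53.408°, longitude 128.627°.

The point has longitude = 128.627 and latitude = 53.408.
Only M satisfies 128.313 ≤ longitude ≤ 128.900 and 53.161 ≤ latitude ≤ 54.100.

M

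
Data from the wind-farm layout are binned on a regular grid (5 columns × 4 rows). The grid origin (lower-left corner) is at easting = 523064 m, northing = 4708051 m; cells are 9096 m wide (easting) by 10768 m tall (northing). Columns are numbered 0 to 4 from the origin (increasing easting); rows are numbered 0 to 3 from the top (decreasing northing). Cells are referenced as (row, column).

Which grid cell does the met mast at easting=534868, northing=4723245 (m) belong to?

Column index: ⌊(534868 − 523064) / 9096⌋ = ⌊1.298⌋ = 1
Row offset from origin: ⌊(4723245 − 4708051) / 10768⌋ = ⌊1.411⌋ = 1 → row 2 (counted from top)

(2, 1)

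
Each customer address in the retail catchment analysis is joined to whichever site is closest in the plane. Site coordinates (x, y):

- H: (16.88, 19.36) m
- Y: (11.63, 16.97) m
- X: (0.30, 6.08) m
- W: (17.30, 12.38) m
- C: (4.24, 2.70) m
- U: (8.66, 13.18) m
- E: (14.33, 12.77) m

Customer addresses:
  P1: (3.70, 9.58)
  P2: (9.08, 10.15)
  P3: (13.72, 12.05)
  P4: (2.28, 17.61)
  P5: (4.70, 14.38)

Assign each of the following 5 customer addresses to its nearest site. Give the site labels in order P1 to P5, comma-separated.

X, U, E, U, U

P1 → X (d²=23.81)
P2 → U (d²=9.36)
P3 → E (d²=0.89)
P4 → U (d²=60.33)
P5 → U (d²=17.12)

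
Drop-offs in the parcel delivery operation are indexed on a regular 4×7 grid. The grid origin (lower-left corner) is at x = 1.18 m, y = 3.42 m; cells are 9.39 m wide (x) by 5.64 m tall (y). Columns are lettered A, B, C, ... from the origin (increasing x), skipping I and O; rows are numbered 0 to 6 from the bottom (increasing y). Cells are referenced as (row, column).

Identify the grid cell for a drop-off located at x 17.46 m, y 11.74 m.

Column index: ⌊(17.46 − 1.18) / 9.39⌋ = ⌊1.734⌋ = 1 → column B
Row offset from origin: ⌊(11.74 − 3.42) / 5.64⌋ = ⌊1.475⌋ = 1 → row 1

(1, B)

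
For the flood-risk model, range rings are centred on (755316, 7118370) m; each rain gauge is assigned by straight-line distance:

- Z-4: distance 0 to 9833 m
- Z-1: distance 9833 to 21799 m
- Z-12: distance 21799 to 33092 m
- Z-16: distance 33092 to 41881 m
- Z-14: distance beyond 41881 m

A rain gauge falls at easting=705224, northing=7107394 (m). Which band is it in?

Z-14

Distance = √((705224−755316)² + (7107394−7118370)²) = √(2509208464.000 + 120472576.000) = 51280.416 m.
41881 ≤ 51280.416 < ∞ → Z-14.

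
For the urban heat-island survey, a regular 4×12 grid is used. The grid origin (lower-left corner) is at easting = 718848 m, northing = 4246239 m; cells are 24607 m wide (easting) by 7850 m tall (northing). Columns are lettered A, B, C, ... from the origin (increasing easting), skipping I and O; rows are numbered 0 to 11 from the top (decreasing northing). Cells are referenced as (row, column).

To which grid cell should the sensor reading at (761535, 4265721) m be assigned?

(9, B)

Column index: ⌊(761535 − 718848) / 24607⌋ = ⌊1.735⌋ = 1 → column B
Row offset from origin: ⌊(4265721 − 4246239) / 7850⌋ = ⌊2.482⌋ = 2 → row 9 (counted from top)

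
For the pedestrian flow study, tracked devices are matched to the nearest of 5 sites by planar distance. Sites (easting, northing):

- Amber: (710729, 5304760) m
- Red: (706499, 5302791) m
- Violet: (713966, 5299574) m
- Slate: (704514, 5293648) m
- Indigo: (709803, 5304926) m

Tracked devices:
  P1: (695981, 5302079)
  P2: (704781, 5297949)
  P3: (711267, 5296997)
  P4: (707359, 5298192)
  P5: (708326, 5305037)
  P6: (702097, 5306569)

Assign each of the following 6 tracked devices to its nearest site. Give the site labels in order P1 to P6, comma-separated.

Red, Slate, Violet, Red, Indigo, Red

P1 → Red (d²=111135268.00)
P2 → Slate (d²=18569890.00)
P3 → Violet (d²=13925530.00)
P4 → Red (d²=21890401.00)
P5 → Indigo (d²=2193850.00)
P6 → Red (d²=33650888.00)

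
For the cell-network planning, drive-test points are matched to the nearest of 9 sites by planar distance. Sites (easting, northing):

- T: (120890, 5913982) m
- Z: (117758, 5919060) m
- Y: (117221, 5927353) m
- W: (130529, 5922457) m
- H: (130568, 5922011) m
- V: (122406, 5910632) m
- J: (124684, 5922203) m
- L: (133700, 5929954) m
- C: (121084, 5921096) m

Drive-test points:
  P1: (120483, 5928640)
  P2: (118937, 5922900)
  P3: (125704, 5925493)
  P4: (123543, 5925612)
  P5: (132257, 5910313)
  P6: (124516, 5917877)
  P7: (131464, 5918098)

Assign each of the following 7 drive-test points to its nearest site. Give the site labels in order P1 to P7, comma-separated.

Y, C, J, J, V, J, H

P1 → Y (d²=12297013.00)
P2 → C (d²=7864025.00)
P3 → J (d²=11864500.00)
P4 → J (d²=12923162.00)
P5 → V (d²=97143962.00)
P6 → J (d²=18742500.00)
P7 → H (d²=16114385.00)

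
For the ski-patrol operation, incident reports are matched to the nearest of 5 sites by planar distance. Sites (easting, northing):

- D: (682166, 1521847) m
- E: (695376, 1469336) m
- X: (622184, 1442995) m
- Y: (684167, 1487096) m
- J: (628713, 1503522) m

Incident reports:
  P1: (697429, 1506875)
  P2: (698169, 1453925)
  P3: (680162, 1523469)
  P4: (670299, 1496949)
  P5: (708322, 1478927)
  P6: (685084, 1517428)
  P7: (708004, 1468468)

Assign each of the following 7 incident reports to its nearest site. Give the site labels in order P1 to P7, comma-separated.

P1 → D (d²=457119953.00)
P2 → E (d²=245299770.00)
P3 → D (d²=6646900.00)
P4 → Y (d²=289403033.00)
P5 → E (d²=259586197.00)
P6 → D (d²=28042285.00)
P7 → E (d²=160219808.00)

D, E, D, Y, E, D, E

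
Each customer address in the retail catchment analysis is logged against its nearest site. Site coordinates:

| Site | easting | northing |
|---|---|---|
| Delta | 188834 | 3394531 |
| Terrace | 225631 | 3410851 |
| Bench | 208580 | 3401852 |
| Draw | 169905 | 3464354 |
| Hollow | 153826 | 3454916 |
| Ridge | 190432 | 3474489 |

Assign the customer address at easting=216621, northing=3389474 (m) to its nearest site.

Bench

Squared distances to each site:
Delta: 797690618.000; Terrace: 538156229.000; Bench: 217872565.000; Draw: 7789399056.000; Hollow: 8225867389.000; Ridge: 7913413946.000.
Minimum at Bench.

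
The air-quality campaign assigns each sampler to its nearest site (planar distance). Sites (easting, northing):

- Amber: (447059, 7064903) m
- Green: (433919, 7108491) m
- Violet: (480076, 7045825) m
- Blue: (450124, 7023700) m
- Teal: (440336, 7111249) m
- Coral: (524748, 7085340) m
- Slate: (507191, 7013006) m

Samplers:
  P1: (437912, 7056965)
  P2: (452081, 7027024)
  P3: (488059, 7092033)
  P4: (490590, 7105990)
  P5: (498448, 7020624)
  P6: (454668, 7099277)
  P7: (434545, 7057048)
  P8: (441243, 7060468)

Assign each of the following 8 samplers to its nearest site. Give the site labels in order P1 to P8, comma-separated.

Amber, Blue, Coral, Coral, Slate, Teal, Amber, Amber

P1 → Amber (d²=146679453.00)
P2 → Blue (d²=14878825.00)
P3 → Coral (d²=1390878970.00)
P4 → Coral (d²=1593191464.00)
P5 → Slate (d²=134473973.00)
P6 → Teal (d²=348735008.00)
P7 → Amber (d²=218301221.00)
P8 → Amber (d²=53495081.00)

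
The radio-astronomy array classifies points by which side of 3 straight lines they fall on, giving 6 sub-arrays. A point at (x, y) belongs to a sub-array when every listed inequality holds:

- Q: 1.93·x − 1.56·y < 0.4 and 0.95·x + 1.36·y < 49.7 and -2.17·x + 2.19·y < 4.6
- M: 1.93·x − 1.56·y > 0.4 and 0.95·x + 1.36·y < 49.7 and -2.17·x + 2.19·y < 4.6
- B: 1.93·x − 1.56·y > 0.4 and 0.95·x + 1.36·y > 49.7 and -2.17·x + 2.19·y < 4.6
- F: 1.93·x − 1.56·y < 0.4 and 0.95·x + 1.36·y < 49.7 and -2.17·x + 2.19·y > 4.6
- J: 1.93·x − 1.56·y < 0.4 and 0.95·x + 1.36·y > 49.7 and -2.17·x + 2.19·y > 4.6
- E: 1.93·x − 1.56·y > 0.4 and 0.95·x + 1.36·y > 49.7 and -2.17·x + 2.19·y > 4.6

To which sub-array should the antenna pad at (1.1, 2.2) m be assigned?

1.93·1.1 − 1.56·2.2 = -1.309, which is < 0.4
0.95·1.1 + 1.36·2.2 = 4.037, which is < 49.7
-2.17·1.1 + 2.19·2.2 = 2.431, which is < 4.6
This sign pattern matches Q.

Q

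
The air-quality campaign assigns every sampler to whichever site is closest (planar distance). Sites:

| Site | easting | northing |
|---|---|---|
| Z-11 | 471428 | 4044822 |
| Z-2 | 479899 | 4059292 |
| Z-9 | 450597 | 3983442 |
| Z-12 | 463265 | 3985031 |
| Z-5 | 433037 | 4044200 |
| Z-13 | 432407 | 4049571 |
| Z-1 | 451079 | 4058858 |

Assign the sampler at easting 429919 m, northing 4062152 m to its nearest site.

Z-13

Squared distances to each site:
Z-11: 2023325981.000; Z-2: 2506180000.000; Z-9: 6622843784.000; Z-12: 7059604357.000; Z-5: 331996228.000; Z-13: 164471705.000; Z-1: 458596036.000.
Minimum at Z-13.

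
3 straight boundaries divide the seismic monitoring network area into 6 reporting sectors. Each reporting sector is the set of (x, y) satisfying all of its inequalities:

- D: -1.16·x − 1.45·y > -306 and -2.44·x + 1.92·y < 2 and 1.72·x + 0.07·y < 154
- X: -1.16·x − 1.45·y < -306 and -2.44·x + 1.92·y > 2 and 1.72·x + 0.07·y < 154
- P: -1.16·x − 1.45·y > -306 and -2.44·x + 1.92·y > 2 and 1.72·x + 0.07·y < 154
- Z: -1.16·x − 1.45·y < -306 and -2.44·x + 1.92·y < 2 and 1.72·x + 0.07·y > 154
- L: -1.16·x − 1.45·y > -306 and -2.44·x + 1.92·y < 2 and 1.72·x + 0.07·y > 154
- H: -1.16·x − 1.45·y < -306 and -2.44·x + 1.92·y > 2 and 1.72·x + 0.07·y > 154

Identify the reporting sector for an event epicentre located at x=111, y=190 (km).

-1.16·111 − 1.45·190 = -404.260, which is < -306
-2.44·111 + 1.92·190 = 93.960, which is > 2
1.72·111 + 0.07·190 = 204.220, which is > 154
This sign pattern matches H.

H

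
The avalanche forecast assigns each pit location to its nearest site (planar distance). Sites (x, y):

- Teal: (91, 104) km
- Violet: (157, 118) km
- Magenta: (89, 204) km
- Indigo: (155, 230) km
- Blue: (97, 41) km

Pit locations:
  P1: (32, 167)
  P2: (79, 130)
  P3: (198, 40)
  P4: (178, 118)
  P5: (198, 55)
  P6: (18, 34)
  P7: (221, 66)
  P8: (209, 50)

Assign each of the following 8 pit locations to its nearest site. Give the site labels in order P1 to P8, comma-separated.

Magenta, Teal, Violet, Violet, Violet, Blue, Violet, Violet

P1 → Magenta (d²=4618.00)
P2 → Teal (d²=820.00)
P3 → Violet (d²=7765.00)
P4 → Violet (d²=441.00)
P5 → Violet (d²=5650.00)
P6 → Blue (d²=6290.00)
P7 → Violet (d²=6800.00)
P8 → Violet (d²=7328.00)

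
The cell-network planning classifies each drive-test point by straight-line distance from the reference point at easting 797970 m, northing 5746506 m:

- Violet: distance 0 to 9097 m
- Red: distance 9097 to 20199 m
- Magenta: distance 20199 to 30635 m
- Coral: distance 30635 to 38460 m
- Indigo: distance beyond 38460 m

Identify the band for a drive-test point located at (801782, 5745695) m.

Violet

Distance = √((801782−797970)² + (5745695−5746506)²) = √(14531344.000 + 657721.000) = 3897.315 m.
0 ≤ 3897.315 < 9097 → Violet.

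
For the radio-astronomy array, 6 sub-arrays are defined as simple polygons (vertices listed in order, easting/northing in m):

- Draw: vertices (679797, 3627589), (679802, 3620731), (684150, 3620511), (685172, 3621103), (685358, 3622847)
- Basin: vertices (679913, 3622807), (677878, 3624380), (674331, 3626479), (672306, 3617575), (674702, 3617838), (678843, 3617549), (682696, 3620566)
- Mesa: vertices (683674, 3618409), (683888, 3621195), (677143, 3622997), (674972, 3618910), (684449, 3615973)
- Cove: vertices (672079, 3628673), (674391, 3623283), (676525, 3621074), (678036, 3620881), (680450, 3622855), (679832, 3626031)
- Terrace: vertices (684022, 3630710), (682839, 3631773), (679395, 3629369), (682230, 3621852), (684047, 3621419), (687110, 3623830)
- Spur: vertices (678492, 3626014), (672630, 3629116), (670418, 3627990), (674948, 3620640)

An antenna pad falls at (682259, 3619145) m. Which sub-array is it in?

Cast a ray rightward from (682259, 3619145). For each polygon, the edges (by vertex number in listed order) whose endpoints lie on opposite sides of northing = 3619145, where each meets that height, and whether that is right or left of the point:
Draw: no edge straddles that height → 0 crossings.
Basin: 3–4 at easting≈672663.1 (left), 6–7 at easting≈680881.2 (left) → 0 crossings.
Mesa: 1–2 at easting≈683730.5 (right), 3–4 at easting≈675096.8 (left) → 1 crossing.
Cove: no edge straddles that height → 0 crossings.
Terrace: no edge straddles that height → 0 crossings.
Spur: no edge straddles that height → 0 crossings.
Only Mesa has an odd count, so the point is inside Mesa.

Mesa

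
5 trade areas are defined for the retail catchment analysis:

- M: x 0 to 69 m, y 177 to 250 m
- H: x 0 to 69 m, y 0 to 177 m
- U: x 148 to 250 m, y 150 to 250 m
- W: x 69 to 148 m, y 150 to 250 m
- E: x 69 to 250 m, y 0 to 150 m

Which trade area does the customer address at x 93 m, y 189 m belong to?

The point has x = 93 and y = 189.
Only W satisfies 69 ≤ x ≤ 148 and 150 ≤ y ≤ 250.

W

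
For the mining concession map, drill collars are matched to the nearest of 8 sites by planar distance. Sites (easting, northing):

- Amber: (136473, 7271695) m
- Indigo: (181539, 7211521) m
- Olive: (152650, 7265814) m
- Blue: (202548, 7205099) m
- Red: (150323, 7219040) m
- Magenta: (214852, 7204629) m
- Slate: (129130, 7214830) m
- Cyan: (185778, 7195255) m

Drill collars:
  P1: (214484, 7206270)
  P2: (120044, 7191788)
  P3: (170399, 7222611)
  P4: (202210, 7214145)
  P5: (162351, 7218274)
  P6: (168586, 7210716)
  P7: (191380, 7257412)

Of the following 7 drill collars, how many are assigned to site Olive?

P1 → Magenta
P2 → Slate
P3 → Indigo
P4 → Blue
P5 → Red
P6 → Indigo
P7 → Olive
1 of the 7 goes to Olive.

1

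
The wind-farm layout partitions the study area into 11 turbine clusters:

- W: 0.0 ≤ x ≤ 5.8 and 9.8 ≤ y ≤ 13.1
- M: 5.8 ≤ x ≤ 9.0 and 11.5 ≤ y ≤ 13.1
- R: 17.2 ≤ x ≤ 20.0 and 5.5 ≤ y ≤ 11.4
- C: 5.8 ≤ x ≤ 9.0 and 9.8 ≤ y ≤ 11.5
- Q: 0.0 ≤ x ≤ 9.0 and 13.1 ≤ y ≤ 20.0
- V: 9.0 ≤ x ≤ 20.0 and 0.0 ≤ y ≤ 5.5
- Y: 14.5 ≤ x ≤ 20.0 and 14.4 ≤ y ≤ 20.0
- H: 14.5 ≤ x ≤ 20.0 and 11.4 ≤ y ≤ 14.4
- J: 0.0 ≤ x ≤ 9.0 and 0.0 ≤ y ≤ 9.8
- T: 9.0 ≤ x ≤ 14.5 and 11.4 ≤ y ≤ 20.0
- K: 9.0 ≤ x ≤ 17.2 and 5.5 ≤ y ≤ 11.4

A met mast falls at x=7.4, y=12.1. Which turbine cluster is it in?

M

The point has x = 7.4 and y = 12.1.
Only M satisfies 5.8 ≤ x ≤ 9.0 and 11.5 ≤ y ≤ 13.1.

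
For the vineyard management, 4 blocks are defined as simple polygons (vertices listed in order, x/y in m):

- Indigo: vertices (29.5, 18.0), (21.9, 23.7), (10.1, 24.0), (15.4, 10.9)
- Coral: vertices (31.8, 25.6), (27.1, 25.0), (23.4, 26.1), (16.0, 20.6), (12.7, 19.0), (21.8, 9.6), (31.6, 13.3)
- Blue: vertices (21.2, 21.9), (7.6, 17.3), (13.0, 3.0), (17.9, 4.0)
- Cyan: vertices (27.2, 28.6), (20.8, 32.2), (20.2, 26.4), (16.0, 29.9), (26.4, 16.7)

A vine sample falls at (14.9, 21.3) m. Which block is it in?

Cast a ray rightward from (14.9, 21.3). For each polygon, the edges (by vertex number in listed order) whose endpoints lie on opposite sides of y = 21.3, where each meets that height, and whether that is right or left of the point:
Indigo: 1–2 at x≈25.10 (right), 3–4 at x≈11.19 (left) → 1 crossing.
Coral: 3–4 at x≈16.94 (right), 7–1 at x≈31.73 (right) → 2 crossings.
Blue: 1–2 at x≈19.43 (right), 4–1 at x≈21.09 (right) → 2 crossings.
Cyan: 4–5 at x≈22.78 (right), 5–1 at x≈26.71 (right) → 2 crossings.
Only Indigo has an odd count, so the point is inside Indigo.

Indigo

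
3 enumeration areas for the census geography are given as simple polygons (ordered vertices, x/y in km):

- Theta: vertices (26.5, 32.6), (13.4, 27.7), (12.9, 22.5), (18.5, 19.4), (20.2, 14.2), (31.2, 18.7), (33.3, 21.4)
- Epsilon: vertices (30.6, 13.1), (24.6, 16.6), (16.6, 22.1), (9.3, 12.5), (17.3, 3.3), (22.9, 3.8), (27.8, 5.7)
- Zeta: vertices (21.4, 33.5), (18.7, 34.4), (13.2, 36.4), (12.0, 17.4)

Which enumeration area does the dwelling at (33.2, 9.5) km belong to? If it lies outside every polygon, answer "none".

Cast a ray rightward from (33.2, 9.5). For each polygon, the edges (by vertex number in listed order) whose endpoints lie on opposite sides of y = 9.5, where each meets that height, and whether that is right or left of the point:
Theta: no edge straddles that height → 0 crossings.
Epsilon: 4–5 at x≈11.91 (left), 7–1 at x≈29.24 (left) → 0 crossings.
Zeta: no edge straddles that height → 0 crossings.
All counts are even, so the point lies outside every listed polygon.

none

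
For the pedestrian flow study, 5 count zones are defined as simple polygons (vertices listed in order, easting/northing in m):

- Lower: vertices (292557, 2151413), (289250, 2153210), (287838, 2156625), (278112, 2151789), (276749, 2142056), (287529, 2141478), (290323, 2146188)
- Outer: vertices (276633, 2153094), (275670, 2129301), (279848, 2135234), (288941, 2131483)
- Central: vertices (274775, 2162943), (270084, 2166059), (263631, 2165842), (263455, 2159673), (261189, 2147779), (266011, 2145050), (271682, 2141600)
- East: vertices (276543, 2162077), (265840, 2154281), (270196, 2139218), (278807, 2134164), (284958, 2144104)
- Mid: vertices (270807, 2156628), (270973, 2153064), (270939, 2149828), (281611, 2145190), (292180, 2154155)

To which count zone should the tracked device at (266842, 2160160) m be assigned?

Central

Cast a ray rightward from (266842, 2160160). For each polygon, the edges (by vertex number in listed order) whose endpoints lie on opposite sides of northing = 2160160, where each meets that height, and whether that is right or left of the point:
Lower: no edge straddles that height → 0 crossings.
Outer: no edge straddles that height → 0 crossings.
Central: 3–4 at easting≈263468.9 (left), 7–1 at easting≈274371.7 (right) → 1 crossing.
East: 1–2 at easting≈273911.2 (right), 5–1 at easting≈277440.5 (right) → 2 crossings.
Mid: no edge straddles that height → 0 crossings.
Only Central has an odd count, so the point is inside Central.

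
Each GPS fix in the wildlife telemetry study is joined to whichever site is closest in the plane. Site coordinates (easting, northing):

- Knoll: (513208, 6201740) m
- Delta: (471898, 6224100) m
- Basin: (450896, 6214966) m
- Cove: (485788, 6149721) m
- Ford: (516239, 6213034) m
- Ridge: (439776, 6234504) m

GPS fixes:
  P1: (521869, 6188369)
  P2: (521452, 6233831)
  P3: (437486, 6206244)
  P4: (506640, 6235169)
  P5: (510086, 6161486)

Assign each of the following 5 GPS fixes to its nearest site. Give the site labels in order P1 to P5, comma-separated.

Knoll, Ford, Basin, Ford, Cove

P1 → Knoll (d²=253796562.00)
P2 → Ford (d²=459690578.00)
P3 → Basin (d²=255901384.00)
P4 → Ford (d²=582099026.00)
P5 → Cove (d²=728808029.00)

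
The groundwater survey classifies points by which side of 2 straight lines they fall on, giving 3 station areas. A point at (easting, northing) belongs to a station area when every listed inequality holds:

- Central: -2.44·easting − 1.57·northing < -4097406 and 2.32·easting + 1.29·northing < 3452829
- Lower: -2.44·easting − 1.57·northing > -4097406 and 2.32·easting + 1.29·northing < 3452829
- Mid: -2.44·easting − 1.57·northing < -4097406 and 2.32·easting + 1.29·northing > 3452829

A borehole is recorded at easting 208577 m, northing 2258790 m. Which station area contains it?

-2.44·208577 − 1.57·2258790 = -4055228.180, which is > -4097406
2.32·208577 + 1.29·2258790 = 3397737.740, which is < 3452829
This sign pattern matches Lower.

Lower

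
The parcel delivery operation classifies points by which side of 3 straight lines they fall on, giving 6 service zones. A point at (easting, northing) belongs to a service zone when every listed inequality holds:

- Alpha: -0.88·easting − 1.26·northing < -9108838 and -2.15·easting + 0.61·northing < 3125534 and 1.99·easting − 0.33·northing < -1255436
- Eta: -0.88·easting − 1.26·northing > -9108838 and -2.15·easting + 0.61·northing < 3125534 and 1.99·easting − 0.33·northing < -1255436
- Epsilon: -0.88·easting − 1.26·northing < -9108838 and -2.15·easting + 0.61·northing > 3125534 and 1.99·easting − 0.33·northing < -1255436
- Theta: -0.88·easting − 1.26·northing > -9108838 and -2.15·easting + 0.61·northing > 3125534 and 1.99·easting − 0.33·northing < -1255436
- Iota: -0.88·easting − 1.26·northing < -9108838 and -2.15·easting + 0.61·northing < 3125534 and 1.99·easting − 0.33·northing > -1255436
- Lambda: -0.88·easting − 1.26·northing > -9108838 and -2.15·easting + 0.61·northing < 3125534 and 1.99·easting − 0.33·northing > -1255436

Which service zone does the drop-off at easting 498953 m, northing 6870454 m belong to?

Eta

-0.88·498953 − 1.26·6870454 = -9095850.680, which is > -9108838
-2.15·498953 + 0.61·6870454 = 3118227.990, which is < 3125534
1.99·498953 − 0.33·6870454 = -1274333.350, which is < -1255436
This sign pattern matches Eta.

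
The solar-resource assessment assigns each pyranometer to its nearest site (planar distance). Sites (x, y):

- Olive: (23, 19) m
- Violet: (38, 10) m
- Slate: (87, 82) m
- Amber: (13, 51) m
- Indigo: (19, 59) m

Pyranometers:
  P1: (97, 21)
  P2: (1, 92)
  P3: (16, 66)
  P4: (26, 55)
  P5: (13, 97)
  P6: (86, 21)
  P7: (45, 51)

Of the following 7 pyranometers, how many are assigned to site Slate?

0

P1 → Violet
P2 → Indigo
P3 → Indigo
P4 → Indigo
P5 → Indigo
P6 → Violet
P7 → Indigo
0 of the 7 go to Slate.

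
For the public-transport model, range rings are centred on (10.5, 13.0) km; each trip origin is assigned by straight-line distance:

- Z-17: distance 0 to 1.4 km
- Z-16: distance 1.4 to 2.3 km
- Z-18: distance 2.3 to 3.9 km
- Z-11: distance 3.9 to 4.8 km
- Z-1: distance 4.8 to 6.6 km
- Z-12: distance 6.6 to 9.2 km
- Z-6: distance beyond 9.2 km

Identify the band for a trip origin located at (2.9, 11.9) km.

Distance = √((2.9−10.5)² + (11.9−13.0)²) = √(57.760 + 1.210) = 7.679 km.
6.6 ≤ 7.679 < 9.2 → Z-12.

Z-12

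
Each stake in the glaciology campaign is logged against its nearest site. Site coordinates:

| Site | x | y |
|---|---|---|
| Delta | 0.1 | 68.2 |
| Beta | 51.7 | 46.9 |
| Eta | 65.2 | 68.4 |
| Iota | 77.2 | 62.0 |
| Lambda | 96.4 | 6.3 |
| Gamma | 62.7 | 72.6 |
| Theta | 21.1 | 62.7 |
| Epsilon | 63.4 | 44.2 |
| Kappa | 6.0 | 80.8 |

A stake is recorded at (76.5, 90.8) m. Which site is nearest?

Squared distances to each site:
Delta: 6347.720; Beta: 2542.250; Eta: 629.450; Iota: 829.930; Lambda: 7536.260; Gamma: 521.680; Theta: 3858.770; Epsilon: 2343.170; Kappa: 5070.250.
Minimum at Gamma.

Gamma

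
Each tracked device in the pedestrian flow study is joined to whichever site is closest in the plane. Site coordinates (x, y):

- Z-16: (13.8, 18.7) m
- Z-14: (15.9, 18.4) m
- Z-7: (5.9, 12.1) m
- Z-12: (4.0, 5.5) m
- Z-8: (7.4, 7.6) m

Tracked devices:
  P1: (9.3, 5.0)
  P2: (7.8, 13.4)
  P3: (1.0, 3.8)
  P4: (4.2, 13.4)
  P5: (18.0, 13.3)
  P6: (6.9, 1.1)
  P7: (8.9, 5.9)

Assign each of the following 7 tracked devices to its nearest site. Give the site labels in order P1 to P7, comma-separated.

P1 → Z-8 (d²=10.37)
P2 → Z-7 (d²=5.30)
P3 → Z-12 (d²=11.89)
P4 → Z-7 (d²=4.58)
P5 → Z-14 (d²=30.42)
P6 → Z-12 (d²=27.77)
P7 → Z-8 (d²=5.14)

Z-8, Z-7, Z-12, Z-7, Z-14, Z-12, Z-8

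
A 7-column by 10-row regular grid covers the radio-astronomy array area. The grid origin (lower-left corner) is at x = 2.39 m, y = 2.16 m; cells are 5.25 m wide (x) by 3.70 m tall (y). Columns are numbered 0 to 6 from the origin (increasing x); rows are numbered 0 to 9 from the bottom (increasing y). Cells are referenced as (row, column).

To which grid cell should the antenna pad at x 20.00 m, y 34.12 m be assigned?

Column index: ⌊(20.00 − 2.39) / 5.25⌋ = ⌊3.354⌋ = 3
Row offset from origin: ⌊(34.12 − 2.16) / 3.70⌋ = ⌊8.638⌋ = 8 → row 8

(8, 3)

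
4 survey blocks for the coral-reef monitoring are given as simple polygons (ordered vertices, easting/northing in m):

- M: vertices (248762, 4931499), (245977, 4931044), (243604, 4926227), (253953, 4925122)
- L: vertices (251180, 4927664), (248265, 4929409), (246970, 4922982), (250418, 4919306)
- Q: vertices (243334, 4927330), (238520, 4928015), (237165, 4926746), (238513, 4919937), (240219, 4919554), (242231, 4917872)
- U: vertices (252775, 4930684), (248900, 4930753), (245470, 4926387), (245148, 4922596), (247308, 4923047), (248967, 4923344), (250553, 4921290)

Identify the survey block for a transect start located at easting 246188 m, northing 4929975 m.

Cast a ray rightward from (246188, 4929975). For each polygon, the edges (by vertex number in listed order) whose endpoints lie on opposite sides of northing = 4929975, where each meets that height, and whether that is right or left of the point:
M: 2–3 at easting≈245450.4 (left), 4–1 at easting≈250002.6 (right) → 1 crossing.
L: no edge straddles that height → 0 crossings.
Q: no edge straddles that height → 0 crossings.
U: 2–3 at easting≈248288.8 (right), 7–1 at easting≈252607.3 (right) → 2 crossings.
Only M has an odd count, so the point is inside M.

M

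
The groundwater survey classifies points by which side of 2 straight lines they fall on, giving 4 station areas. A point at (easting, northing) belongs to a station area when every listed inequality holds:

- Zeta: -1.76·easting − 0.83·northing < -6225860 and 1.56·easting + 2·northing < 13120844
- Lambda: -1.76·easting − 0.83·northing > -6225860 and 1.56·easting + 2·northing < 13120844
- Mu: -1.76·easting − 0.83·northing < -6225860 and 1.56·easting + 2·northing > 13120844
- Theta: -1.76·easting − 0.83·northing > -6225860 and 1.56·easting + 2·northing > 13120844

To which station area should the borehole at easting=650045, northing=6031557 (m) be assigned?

-1.76·650045 − 0.83·6031557 = -6150271.510, which is > -6225860
1.56·650045 + 2·6031557 = 13077184.200, which is < 13120844
This sign pattern matches Lambda.

Lambda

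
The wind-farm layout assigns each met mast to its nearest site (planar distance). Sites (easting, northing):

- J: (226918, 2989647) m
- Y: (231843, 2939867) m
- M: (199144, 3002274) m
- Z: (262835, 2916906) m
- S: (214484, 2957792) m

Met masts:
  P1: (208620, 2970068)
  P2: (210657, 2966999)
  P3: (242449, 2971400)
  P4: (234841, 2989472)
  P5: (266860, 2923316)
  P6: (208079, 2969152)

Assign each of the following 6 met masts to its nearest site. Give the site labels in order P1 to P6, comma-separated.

S, S, J, J, Z, S

P1 → S (d²=185086672.00)
P2 → S (d²=99414778.00)
P3 → J (d²=574164970.00)
P4 → J (d²=62804554.00)
P5 → Z (d²=57288725.00)
P6 → S (d²=170073625.00)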